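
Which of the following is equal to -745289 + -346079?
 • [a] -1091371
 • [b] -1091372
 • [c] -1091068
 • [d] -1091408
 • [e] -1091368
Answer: e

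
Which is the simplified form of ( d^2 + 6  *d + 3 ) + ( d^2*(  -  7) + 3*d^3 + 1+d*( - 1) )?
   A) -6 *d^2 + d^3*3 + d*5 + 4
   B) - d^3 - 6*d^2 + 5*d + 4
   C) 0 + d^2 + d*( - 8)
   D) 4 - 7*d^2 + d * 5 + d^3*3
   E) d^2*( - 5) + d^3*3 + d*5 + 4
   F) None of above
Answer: A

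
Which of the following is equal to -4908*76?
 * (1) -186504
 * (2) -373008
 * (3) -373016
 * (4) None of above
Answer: 2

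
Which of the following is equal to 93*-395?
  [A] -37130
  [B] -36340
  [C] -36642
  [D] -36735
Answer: D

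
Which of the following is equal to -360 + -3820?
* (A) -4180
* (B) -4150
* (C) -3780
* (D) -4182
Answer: A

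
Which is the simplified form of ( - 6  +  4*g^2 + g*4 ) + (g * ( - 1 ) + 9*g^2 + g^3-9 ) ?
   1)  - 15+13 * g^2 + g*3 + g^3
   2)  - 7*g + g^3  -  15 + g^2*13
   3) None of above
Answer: 1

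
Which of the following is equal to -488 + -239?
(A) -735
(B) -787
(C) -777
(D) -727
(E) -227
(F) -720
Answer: D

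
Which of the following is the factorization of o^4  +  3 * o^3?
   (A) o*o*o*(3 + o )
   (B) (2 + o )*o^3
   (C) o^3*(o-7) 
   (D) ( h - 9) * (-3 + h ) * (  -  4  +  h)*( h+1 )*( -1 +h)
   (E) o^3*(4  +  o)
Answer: A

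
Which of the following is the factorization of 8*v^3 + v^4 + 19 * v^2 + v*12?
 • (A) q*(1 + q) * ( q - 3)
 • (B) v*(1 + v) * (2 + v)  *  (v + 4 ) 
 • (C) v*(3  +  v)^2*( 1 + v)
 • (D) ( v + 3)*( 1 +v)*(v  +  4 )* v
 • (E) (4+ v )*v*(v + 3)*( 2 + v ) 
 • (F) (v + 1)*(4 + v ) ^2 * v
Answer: D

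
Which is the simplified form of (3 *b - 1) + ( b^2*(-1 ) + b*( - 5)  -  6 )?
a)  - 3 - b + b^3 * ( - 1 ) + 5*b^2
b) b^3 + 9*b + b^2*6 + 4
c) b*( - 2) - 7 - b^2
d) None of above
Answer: c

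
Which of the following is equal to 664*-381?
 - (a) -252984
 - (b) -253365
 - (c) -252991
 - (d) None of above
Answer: a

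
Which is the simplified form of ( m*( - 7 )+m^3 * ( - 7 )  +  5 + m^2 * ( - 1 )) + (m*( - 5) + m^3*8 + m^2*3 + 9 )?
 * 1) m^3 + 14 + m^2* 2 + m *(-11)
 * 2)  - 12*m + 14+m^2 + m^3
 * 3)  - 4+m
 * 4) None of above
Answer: 4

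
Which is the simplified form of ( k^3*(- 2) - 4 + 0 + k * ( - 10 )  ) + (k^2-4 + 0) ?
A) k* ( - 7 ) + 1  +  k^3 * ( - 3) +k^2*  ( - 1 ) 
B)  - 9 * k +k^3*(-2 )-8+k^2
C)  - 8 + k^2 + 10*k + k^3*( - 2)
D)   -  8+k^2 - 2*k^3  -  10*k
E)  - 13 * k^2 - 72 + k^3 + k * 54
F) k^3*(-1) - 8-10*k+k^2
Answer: D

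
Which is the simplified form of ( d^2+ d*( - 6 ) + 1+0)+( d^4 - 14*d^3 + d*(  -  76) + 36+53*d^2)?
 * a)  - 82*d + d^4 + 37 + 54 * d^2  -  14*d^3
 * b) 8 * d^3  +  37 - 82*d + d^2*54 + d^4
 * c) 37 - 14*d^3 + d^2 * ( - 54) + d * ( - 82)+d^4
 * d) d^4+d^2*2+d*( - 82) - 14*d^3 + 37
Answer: a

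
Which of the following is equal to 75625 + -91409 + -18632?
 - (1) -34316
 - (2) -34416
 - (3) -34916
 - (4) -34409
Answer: 2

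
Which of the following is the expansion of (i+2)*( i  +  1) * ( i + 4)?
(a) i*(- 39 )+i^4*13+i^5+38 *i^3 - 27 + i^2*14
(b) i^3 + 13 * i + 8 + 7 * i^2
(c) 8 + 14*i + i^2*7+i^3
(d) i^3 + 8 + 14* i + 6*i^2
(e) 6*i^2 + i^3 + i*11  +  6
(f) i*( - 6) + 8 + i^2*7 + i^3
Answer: c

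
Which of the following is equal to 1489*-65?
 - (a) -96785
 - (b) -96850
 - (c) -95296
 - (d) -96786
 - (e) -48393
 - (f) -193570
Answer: a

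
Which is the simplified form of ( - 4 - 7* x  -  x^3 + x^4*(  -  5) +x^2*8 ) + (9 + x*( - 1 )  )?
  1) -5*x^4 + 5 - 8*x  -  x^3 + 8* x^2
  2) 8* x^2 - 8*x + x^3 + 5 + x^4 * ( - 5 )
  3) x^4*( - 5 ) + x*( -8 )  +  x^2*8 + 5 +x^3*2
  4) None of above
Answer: 1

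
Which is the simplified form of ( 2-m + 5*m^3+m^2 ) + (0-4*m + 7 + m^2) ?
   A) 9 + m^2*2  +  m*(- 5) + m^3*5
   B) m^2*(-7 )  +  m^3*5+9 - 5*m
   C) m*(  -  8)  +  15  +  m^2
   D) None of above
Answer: A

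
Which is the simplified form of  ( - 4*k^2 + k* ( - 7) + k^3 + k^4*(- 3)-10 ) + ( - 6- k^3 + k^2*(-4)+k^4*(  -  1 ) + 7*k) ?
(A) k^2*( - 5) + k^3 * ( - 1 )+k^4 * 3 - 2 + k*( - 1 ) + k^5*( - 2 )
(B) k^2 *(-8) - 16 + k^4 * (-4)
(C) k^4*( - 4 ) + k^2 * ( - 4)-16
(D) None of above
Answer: B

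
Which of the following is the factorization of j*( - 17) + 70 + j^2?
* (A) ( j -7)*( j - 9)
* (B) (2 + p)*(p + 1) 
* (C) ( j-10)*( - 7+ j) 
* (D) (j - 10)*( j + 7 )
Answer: C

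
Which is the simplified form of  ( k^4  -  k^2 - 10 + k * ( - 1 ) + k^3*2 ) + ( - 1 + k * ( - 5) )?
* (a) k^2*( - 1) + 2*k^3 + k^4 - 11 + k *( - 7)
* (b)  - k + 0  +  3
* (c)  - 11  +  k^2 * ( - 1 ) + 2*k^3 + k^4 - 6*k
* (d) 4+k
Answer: c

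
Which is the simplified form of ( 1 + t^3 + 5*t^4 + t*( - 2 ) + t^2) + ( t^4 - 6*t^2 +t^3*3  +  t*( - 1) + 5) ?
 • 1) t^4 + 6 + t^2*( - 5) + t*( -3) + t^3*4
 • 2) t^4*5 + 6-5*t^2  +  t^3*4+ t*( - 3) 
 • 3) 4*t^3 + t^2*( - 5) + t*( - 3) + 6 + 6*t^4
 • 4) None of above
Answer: 3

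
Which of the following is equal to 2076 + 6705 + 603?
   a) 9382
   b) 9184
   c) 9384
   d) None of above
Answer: c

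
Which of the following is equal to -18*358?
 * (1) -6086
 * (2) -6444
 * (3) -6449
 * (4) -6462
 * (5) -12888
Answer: 2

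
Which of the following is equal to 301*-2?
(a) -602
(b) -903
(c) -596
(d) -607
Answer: a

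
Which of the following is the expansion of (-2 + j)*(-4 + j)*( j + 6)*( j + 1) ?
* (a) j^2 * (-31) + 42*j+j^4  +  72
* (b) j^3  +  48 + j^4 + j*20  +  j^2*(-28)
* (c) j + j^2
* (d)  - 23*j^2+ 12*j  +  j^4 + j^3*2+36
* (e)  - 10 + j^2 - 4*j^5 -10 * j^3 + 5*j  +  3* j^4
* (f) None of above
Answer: b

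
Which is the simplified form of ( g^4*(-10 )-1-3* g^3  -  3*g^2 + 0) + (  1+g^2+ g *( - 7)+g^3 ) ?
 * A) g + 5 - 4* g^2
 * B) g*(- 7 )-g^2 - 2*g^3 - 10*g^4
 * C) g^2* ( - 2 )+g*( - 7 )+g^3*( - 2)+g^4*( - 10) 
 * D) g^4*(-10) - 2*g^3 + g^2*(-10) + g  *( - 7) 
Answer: C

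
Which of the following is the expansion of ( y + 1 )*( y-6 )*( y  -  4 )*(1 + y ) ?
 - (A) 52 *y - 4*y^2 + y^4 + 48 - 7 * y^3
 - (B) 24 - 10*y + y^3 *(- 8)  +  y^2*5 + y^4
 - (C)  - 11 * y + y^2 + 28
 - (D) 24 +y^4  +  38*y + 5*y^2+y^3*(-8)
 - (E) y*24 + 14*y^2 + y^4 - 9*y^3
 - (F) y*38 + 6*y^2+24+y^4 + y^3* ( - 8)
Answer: D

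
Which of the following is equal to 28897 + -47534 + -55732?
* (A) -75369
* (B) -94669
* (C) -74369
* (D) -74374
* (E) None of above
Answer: C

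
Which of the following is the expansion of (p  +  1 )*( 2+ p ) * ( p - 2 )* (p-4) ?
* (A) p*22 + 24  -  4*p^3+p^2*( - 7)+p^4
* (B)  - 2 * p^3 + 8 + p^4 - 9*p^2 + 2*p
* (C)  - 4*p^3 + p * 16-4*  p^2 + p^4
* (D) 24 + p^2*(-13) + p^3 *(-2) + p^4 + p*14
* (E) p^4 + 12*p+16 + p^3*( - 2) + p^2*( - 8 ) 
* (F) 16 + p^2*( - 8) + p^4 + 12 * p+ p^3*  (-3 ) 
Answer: F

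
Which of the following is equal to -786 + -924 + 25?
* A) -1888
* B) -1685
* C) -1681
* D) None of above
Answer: B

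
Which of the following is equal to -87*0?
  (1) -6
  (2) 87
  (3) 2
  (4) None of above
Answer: 4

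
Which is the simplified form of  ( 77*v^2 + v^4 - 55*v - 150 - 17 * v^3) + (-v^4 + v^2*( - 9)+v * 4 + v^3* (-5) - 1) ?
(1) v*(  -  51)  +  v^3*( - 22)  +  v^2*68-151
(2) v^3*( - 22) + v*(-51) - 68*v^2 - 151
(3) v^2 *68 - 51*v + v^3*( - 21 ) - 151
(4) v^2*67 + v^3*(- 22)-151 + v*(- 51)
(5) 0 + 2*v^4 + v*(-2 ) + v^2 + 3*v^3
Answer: 1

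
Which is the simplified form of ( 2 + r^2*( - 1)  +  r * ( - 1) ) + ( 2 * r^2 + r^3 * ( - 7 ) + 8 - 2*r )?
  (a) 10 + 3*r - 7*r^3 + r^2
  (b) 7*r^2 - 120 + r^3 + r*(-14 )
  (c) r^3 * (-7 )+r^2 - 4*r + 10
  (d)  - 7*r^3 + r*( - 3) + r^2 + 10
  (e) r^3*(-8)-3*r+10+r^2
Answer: d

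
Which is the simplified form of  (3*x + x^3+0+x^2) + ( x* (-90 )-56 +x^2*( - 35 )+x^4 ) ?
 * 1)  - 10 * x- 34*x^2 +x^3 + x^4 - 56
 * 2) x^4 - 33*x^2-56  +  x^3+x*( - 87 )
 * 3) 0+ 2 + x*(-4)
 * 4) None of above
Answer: 4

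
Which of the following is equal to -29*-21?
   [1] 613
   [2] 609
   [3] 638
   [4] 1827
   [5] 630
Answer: 2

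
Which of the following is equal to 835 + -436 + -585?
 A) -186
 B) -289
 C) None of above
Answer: A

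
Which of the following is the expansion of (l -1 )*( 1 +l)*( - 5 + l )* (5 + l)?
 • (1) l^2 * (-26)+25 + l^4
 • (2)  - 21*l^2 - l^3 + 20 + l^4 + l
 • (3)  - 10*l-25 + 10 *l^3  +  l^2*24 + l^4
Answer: 1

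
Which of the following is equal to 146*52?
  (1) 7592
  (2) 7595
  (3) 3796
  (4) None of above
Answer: 1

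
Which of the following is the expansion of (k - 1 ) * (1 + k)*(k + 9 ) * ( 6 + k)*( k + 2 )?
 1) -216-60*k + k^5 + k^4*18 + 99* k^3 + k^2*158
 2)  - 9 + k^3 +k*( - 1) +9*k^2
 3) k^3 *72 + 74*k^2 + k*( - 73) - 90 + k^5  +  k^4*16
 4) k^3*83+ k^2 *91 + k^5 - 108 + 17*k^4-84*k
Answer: 4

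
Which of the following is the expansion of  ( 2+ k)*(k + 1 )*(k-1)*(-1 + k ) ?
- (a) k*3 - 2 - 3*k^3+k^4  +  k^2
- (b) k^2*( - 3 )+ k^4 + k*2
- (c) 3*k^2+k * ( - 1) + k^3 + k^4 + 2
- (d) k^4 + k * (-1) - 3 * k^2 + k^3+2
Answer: d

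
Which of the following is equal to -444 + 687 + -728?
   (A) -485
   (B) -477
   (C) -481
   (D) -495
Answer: A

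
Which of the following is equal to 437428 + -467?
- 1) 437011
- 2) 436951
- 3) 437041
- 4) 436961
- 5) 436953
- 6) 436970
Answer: 4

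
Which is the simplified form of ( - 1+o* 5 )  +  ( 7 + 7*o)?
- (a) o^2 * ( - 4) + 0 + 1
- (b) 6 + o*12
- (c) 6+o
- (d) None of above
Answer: b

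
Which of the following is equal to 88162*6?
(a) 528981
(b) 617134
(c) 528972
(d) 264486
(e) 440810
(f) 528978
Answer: c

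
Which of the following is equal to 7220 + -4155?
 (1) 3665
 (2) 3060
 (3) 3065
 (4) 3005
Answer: 3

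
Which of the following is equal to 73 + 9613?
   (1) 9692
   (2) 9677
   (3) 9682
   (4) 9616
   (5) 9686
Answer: 5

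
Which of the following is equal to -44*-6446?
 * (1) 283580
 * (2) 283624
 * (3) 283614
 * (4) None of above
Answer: 2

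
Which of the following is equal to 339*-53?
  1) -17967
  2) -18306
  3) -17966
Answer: 1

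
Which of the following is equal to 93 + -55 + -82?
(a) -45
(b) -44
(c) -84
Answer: b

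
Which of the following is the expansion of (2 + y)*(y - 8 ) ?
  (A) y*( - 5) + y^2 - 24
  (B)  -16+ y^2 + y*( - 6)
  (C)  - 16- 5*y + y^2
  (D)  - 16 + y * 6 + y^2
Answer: B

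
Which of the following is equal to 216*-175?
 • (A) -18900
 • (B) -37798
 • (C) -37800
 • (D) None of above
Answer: C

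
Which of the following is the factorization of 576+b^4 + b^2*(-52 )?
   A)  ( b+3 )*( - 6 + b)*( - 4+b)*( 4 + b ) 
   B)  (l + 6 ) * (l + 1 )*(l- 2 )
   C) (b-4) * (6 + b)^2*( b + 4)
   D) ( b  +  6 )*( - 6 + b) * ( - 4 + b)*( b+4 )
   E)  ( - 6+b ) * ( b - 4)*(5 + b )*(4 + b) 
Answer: D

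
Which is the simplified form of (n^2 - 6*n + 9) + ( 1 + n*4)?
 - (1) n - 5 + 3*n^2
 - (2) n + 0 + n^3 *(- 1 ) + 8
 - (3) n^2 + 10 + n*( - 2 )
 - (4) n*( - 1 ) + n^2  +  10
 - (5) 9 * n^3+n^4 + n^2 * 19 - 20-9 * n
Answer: 3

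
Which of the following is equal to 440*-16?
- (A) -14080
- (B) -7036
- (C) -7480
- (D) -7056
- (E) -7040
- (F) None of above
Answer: E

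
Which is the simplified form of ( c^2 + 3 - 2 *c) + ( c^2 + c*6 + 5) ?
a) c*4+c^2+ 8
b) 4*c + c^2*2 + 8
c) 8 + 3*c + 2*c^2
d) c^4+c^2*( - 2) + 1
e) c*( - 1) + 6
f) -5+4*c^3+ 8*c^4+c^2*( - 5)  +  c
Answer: b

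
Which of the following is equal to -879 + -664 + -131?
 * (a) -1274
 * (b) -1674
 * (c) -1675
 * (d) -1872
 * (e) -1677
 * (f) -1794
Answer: b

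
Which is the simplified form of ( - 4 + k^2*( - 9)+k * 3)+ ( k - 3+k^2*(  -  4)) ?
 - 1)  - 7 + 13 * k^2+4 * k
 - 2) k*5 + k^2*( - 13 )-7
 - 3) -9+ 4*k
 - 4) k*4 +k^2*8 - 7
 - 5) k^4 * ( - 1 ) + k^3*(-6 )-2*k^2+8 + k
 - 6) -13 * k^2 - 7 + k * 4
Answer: 6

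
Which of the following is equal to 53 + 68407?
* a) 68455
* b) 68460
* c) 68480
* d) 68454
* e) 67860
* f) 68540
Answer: b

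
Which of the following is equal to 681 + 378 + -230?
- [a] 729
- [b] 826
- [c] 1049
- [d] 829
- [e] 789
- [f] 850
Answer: d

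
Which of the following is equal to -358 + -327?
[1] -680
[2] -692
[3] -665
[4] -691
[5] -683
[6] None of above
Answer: 6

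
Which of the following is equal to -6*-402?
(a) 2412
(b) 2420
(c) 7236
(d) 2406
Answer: a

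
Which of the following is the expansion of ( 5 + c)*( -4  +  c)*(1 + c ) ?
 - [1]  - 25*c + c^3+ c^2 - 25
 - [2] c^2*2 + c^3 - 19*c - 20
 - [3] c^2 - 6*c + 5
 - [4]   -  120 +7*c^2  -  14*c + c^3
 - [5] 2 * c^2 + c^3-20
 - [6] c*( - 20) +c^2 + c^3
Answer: 2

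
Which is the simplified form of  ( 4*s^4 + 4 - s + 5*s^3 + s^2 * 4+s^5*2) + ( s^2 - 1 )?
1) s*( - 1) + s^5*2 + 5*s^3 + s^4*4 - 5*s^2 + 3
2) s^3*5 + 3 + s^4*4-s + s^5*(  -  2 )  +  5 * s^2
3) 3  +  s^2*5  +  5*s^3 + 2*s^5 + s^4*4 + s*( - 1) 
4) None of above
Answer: 3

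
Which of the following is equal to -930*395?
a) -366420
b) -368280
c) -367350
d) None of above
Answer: c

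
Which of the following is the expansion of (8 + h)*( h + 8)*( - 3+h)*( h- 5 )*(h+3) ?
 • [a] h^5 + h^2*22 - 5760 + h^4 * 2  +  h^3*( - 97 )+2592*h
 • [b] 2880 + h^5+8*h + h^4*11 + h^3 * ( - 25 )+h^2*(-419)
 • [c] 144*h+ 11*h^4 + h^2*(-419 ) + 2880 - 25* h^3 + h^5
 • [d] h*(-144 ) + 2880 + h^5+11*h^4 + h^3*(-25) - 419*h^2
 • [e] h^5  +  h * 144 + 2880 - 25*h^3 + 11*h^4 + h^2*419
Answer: c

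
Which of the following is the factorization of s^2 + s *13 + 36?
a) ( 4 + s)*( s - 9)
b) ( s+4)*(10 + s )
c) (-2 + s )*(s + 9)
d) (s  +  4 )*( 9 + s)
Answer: d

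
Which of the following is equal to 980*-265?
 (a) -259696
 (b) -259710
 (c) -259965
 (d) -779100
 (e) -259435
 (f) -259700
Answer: f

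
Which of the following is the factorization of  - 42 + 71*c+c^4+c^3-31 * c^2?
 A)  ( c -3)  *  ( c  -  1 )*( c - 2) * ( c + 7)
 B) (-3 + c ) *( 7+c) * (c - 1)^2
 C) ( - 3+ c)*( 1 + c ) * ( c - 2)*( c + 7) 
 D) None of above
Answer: A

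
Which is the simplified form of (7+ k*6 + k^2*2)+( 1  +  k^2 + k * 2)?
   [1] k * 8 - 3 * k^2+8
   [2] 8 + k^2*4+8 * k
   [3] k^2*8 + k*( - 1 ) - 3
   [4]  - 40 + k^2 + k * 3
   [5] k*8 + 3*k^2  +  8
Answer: 5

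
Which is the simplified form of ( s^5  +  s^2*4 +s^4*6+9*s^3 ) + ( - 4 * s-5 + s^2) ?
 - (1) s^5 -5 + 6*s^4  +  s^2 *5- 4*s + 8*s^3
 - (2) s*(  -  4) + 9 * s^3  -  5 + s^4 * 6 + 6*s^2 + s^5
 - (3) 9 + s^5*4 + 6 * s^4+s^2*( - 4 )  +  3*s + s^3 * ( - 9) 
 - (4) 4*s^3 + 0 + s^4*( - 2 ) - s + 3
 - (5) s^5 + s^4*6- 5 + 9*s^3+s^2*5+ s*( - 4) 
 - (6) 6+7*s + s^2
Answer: 5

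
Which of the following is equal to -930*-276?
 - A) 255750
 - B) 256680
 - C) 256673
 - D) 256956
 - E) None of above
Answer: B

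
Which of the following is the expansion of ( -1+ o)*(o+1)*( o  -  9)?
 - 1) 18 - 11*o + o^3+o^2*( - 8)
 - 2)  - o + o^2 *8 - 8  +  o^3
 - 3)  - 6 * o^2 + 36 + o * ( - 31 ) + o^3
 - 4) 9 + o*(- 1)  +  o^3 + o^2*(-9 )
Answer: 4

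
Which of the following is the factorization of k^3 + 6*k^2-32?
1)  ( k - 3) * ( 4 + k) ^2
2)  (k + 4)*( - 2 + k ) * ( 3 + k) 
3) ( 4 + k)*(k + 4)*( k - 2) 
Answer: 3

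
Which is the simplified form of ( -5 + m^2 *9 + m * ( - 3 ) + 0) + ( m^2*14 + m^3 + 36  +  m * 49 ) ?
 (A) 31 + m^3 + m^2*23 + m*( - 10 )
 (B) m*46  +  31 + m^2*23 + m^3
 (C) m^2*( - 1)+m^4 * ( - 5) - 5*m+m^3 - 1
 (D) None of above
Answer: B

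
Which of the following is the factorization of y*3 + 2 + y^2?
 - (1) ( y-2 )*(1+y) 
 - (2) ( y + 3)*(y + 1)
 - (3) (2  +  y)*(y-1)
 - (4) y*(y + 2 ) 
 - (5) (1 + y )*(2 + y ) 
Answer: 5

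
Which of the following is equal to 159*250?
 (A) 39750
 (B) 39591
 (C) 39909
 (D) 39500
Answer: A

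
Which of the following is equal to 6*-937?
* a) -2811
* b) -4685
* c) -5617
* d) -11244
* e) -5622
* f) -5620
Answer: e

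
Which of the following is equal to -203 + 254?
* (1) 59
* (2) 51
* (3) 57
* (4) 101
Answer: 2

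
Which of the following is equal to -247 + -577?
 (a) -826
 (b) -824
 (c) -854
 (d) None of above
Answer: b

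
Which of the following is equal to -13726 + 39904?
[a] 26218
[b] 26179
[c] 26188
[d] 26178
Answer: d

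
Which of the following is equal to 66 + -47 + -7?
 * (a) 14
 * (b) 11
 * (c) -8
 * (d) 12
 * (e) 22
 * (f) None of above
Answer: d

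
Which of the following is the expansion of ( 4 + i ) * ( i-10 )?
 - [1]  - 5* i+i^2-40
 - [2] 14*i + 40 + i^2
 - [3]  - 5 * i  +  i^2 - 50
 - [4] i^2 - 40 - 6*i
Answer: 4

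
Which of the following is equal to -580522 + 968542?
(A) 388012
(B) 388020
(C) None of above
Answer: B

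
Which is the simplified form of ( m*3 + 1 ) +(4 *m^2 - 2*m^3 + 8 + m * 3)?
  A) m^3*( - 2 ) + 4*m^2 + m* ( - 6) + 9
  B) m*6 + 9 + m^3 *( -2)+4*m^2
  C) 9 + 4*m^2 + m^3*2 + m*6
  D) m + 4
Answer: B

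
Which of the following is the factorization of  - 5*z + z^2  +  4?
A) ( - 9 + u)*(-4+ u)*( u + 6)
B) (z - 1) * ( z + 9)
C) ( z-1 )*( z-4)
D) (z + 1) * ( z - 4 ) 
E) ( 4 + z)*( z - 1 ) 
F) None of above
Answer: C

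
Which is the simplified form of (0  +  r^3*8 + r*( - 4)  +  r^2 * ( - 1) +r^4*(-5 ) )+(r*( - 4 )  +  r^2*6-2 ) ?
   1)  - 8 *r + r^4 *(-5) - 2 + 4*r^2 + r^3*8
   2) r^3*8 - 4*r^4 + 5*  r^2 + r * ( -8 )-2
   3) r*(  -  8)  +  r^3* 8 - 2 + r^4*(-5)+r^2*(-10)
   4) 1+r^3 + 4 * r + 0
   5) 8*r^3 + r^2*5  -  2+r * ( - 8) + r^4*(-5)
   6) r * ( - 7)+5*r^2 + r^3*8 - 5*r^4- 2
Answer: 5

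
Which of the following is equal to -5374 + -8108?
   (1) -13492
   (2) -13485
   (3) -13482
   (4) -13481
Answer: 3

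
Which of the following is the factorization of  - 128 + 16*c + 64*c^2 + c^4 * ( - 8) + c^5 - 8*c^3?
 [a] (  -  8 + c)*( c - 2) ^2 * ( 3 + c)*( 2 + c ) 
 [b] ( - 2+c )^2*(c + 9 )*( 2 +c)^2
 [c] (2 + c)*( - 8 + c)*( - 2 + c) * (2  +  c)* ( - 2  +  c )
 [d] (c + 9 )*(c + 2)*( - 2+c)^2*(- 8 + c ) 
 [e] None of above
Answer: c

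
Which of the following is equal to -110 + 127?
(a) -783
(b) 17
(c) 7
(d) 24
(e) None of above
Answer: b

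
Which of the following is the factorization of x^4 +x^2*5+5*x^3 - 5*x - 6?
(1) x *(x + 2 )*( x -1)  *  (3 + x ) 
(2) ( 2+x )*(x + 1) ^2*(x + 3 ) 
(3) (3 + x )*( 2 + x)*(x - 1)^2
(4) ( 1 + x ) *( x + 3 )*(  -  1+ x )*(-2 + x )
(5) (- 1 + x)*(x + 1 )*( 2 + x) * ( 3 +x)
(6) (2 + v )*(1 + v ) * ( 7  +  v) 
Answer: 5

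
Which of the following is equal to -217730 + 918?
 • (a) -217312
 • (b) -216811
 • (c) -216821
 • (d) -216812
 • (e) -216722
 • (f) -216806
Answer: d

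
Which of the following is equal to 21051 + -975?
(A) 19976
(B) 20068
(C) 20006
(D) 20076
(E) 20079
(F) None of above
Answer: D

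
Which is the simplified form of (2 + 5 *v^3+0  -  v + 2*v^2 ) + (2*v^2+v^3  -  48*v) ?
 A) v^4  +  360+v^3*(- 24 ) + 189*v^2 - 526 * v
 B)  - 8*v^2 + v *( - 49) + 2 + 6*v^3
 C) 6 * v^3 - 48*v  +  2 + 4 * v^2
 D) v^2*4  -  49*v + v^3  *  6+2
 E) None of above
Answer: D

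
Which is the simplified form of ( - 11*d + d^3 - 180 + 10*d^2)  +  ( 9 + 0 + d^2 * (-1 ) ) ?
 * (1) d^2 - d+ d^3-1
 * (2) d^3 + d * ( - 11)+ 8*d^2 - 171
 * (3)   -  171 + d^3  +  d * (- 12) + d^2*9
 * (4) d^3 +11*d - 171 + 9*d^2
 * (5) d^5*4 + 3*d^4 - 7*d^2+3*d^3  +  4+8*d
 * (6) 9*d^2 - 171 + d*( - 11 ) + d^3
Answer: 6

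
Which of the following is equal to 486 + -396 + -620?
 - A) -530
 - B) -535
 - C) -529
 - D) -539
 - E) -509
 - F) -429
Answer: A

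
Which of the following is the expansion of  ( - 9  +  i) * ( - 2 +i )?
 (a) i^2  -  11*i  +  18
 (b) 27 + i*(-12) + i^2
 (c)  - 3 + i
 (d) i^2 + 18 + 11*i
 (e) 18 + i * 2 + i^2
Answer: a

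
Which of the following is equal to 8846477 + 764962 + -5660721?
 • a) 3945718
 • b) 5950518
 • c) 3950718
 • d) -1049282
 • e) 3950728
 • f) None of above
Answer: c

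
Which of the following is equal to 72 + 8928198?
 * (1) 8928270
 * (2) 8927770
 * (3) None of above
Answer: 1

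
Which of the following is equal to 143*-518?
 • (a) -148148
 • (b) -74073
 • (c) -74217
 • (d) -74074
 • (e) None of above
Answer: d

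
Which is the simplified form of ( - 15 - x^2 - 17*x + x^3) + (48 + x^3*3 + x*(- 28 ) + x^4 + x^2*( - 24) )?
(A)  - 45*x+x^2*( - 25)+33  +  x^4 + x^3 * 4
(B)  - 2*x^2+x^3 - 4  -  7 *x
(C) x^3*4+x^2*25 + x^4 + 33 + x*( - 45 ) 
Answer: A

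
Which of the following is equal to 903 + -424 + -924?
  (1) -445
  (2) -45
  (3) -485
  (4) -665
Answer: 1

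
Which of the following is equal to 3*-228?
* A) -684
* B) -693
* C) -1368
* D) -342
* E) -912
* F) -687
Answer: A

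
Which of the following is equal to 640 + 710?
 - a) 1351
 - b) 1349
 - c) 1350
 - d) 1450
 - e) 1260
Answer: c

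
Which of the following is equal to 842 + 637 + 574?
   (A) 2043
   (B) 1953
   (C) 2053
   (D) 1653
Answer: C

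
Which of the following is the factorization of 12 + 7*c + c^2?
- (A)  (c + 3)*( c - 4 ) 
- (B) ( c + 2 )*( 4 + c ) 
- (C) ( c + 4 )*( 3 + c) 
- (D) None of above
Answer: C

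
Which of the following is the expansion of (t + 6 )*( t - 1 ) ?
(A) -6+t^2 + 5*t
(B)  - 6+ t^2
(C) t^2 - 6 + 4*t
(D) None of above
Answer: A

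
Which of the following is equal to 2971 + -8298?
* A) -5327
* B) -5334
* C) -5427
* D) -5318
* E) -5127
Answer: A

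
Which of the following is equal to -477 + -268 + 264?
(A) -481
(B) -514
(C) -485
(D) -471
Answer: A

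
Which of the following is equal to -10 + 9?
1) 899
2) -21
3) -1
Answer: 3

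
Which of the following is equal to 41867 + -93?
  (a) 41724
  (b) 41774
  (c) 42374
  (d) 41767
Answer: b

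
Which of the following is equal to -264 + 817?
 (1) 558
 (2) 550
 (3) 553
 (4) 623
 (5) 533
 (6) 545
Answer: 3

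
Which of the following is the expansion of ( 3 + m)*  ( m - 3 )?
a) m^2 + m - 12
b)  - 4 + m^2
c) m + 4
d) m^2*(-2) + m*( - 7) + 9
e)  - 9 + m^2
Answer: e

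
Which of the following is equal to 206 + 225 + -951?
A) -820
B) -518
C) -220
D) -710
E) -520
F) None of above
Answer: E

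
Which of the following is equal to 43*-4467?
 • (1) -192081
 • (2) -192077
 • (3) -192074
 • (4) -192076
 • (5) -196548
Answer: 1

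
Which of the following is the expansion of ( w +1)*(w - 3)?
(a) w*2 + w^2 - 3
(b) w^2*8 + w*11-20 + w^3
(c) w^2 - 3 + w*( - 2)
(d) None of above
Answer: c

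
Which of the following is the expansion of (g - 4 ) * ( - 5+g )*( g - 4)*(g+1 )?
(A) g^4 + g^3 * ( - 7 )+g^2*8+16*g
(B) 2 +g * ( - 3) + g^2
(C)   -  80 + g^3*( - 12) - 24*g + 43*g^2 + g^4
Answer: C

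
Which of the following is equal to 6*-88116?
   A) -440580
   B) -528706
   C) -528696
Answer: C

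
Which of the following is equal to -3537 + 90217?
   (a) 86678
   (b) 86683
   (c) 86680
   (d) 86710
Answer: c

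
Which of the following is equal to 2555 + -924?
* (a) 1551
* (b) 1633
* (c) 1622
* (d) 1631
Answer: d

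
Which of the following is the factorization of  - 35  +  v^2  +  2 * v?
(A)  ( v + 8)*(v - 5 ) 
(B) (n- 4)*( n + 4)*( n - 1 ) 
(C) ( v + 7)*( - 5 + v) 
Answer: C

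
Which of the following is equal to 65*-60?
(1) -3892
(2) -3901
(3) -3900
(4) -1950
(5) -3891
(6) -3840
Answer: 3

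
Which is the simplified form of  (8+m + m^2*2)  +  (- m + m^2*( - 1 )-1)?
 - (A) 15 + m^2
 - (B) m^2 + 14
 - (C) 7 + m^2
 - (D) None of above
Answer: C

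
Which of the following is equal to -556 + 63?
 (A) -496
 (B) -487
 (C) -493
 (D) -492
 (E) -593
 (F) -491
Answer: C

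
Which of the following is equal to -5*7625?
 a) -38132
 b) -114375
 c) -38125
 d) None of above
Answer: c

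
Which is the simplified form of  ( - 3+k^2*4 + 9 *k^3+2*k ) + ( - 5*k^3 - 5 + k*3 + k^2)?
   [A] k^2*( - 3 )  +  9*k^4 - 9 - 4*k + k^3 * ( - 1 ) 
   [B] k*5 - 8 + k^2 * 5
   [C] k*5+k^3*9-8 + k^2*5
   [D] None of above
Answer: D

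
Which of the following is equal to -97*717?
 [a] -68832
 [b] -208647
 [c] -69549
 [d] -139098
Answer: c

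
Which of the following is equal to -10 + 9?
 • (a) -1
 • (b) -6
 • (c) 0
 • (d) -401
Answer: a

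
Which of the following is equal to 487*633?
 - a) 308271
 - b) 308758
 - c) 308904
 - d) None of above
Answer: a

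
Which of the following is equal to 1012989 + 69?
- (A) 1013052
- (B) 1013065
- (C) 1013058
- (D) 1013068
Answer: C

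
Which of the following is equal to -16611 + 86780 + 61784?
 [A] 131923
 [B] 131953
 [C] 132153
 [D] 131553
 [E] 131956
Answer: B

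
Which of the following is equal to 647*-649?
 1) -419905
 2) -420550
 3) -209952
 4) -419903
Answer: 4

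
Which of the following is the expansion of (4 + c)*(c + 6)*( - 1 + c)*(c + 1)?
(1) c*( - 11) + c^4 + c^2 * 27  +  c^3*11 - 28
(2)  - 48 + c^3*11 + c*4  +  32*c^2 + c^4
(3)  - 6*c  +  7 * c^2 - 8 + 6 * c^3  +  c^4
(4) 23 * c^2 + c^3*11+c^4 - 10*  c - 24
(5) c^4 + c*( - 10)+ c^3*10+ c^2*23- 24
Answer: 5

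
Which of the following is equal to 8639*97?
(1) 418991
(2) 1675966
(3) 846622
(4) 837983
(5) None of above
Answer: 4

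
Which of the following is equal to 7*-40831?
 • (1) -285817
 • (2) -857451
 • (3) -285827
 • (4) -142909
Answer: 1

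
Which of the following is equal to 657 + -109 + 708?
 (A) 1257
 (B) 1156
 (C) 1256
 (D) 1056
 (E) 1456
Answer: C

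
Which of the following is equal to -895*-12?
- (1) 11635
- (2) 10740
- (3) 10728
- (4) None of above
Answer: 2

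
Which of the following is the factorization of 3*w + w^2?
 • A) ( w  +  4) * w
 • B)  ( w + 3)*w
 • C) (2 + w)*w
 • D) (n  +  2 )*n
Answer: B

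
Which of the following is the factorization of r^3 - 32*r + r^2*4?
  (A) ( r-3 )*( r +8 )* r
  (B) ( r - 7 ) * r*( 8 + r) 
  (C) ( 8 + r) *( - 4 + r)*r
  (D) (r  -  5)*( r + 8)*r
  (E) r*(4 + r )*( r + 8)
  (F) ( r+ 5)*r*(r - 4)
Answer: C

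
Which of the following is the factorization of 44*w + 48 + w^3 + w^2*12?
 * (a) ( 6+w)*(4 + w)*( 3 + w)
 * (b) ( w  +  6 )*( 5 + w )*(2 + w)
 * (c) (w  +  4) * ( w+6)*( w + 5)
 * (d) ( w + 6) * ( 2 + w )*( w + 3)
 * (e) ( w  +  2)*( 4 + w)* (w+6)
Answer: e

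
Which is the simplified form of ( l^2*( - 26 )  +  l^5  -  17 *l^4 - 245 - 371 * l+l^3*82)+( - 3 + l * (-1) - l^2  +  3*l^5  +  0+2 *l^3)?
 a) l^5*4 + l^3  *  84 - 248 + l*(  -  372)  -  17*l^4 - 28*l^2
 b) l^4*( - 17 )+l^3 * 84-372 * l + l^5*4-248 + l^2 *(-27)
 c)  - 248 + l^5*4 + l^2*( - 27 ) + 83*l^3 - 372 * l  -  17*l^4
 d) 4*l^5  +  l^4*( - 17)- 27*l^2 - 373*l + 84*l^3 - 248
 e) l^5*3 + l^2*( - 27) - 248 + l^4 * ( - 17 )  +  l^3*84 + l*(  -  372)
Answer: b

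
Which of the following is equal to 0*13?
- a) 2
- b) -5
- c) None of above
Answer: c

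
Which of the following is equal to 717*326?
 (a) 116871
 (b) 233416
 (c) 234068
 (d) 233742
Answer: d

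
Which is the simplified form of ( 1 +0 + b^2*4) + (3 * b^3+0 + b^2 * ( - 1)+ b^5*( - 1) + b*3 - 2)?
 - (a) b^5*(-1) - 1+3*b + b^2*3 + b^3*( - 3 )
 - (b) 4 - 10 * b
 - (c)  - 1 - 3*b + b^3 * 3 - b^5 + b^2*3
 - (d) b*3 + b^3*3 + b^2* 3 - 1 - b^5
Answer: d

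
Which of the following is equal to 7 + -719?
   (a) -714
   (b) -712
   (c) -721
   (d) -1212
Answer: b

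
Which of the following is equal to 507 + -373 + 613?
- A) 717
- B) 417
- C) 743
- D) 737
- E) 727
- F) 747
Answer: F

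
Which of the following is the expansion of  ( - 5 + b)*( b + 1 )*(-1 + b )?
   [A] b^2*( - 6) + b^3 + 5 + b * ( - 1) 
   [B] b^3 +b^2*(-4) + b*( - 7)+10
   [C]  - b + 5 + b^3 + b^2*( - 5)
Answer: C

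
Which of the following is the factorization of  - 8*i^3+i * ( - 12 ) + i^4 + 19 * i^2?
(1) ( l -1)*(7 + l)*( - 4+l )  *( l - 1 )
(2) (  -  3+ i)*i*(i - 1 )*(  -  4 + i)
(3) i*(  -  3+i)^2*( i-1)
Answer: 2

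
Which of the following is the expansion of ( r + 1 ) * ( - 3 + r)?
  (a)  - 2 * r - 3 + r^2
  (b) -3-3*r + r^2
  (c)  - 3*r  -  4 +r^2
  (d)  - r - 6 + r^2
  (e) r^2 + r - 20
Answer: a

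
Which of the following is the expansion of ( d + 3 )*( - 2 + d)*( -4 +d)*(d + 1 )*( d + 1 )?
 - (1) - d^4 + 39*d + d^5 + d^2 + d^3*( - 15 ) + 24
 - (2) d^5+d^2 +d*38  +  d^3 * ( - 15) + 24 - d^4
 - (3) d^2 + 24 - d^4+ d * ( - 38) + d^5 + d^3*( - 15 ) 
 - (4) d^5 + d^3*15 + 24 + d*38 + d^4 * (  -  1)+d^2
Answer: 2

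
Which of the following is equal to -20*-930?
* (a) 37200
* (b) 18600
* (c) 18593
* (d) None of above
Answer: b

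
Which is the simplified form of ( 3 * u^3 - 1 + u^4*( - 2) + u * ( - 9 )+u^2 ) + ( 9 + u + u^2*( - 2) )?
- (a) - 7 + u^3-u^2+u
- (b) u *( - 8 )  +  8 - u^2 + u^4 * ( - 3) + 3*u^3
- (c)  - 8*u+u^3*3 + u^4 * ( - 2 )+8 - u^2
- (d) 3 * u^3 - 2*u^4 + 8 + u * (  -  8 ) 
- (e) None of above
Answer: c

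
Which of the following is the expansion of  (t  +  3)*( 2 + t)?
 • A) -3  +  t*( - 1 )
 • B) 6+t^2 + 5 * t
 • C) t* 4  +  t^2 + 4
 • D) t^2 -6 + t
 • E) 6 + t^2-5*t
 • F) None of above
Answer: B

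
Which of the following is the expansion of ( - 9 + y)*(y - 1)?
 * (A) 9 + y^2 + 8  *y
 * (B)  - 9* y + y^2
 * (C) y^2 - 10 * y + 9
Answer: C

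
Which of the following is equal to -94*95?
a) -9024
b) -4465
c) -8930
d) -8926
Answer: c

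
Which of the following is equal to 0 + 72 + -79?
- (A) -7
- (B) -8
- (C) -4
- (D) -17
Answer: A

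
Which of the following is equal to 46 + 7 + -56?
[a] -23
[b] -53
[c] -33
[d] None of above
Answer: d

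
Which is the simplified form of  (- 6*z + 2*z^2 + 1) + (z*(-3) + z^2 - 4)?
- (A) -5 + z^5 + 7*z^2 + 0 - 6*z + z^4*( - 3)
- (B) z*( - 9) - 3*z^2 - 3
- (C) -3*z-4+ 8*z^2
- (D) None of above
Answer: D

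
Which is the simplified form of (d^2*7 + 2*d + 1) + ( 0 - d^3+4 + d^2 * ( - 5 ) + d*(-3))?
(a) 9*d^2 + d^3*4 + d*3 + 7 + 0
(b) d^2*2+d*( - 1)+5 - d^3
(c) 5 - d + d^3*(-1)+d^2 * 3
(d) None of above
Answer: b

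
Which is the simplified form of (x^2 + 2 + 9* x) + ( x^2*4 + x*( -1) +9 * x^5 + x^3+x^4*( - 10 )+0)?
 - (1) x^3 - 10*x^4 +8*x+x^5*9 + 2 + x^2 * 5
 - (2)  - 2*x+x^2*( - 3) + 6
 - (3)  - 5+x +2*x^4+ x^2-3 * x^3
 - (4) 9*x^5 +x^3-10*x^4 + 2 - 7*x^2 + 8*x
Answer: 1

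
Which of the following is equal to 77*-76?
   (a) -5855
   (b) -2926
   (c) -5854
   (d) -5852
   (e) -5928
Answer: d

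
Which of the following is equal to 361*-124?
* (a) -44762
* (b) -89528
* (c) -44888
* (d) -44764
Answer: d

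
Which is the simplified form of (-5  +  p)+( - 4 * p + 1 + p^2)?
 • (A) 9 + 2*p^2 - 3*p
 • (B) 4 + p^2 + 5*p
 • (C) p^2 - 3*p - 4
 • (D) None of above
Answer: C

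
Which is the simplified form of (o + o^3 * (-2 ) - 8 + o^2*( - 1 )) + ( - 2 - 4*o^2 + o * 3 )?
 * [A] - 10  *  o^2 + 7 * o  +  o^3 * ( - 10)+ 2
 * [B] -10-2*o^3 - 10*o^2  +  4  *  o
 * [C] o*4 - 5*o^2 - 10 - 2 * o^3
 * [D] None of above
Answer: C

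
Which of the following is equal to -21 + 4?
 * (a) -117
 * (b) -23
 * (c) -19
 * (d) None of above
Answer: d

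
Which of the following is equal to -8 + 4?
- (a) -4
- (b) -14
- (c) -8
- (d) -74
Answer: a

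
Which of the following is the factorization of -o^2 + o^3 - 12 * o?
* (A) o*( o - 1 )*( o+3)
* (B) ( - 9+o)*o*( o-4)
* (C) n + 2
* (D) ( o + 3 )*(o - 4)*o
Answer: D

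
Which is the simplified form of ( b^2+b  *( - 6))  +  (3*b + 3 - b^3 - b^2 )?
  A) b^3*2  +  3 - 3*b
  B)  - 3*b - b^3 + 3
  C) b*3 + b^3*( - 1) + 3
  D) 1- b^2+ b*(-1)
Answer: B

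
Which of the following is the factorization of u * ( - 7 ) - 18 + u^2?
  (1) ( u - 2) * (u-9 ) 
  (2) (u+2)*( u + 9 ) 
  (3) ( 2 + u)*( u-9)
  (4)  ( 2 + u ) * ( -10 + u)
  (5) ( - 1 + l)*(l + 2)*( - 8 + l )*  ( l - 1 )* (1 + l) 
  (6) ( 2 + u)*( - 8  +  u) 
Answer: 3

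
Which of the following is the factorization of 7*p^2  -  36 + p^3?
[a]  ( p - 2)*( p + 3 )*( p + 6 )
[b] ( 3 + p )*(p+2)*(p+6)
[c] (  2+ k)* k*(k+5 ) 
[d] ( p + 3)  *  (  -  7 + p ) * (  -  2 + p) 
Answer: a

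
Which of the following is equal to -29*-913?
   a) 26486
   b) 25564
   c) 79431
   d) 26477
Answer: d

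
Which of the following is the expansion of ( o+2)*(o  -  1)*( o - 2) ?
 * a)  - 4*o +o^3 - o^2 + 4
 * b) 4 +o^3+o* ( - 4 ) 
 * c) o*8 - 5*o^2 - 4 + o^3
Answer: a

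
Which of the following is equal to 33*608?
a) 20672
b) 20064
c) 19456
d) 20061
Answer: b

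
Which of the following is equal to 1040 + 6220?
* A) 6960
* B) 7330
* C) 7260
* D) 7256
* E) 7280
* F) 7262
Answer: C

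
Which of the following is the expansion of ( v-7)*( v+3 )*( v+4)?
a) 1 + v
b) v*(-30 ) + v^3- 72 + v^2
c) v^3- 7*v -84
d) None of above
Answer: d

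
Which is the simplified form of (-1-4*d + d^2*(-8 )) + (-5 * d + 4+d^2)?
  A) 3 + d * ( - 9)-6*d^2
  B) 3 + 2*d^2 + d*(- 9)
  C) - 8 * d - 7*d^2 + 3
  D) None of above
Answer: D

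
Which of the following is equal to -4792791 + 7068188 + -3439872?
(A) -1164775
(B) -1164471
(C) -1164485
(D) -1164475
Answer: D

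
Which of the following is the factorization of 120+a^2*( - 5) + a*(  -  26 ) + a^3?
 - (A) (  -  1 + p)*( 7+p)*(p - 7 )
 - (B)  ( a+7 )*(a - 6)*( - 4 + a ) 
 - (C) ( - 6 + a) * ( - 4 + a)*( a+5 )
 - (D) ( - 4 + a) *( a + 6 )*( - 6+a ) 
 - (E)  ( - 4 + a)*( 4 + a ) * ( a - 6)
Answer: C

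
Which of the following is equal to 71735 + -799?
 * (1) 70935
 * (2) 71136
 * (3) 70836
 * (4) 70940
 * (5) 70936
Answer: 5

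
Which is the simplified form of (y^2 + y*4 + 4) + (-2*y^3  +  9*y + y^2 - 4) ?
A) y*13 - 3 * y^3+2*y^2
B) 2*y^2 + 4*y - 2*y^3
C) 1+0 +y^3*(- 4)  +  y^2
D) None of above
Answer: D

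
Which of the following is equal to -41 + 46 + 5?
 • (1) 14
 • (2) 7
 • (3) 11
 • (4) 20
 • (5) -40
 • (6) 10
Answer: 6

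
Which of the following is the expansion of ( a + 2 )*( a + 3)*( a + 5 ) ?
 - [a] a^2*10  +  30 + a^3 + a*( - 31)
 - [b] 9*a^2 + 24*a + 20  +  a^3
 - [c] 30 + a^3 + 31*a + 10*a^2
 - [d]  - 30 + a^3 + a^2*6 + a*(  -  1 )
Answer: c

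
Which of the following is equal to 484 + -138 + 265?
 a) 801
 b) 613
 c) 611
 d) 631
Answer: c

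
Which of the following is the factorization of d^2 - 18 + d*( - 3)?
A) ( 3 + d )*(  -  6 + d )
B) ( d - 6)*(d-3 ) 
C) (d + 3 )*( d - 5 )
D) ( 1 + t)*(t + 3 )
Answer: A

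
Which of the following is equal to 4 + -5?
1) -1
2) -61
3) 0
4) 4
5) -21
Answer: 1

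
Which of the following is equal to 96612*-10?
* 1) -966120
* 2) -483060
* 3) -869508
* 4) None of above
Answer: 1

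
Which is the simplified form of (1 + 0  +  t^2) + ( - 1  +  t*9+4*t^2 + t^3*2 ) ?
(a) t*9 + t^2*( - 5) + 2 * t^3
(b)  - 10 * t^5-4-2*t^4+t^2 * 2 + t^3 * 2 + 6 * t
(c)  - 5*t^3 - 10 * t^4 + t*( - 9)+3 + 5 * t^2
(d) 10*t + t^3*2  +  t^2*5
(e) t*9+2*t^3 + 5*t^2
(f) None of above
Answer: e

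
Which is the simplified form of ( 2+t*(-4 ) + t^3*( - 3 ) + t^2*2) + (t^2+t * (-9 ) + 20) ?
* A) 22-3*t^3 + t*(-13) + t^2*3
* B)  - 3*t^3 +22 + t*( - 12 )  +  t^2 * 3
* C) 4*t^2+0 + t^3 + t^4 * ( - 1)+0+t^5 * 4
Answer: A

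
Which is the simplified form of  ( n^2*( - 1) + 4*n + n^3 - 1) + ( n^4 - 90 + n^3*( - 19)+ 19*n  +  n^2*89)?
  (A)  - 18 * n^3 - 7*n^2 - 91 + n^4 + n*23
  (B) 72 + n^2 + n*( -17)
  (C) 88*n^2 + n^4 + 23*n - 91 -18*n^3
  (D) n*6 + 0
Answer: C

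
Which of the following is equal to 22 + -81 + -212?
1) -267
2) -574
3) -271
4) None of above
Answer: 3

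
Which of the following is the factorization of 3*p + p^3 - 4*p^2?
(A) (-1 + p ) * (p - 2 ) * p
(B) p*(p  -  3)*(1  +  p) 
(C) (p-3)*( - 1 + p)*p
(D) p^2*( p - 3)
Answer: C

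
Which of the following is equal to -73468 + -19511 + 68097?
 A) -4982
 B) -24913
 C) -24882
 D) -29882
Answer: C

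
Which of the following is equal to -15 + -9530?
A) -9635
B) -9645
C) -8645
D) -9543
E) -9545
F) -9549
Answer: E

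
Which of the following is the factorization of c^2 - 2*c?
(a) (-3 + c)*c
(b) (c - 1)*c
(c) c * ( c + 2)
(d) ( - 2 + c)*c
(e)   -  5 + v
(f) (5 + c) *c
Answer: d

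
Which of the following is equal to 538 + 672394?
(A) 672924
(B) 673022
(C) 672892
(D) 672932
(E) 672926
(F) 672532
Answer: D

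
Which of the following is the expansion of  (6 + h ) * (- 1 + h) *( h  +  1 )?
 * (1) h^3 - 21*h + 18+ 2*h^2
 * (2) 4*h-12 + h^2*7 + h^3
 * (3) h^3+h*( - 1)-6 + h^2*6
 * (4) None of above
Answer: 3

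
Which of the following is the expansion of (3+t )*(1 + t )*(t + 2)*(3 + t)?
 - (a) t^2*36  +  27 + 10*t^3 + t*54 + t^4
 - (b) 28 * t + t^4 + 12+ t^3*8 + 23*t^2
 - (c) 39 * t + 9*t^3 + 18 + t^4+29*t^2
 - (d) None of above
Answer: c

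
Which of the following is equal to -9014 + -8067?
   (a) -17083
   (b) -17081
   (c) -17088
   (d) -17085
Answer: b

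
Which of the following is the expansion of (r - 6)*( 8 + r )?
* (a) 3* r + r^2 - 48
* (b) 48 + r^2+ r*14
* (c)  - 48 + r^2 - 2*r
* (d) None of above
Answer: d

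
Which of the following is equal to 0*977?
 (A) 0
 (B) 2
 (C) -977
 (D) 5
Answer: A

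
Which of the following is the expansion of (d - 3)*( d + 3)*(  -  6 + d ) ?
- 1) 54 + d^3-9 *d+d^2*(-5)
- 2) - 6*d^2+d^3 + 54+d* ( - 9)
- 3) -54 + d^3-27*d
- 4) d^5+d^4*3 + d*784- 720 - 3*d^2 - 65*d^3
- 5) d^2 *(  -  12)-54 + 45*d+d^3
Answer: 2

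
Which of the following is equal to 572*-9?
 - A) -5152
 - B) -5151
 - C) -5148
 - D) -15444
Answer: C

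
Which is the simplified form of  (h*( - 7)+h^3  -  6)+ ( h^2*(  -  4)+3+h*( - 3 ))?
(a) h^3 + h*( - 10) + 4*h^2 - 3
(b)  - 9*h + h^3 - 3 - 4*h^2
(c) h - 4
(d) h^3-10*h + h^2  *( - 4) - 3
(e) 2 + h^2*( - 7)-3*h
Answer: d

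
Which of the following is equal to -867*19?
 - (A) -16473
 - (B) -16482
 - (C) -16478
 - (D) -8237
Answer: A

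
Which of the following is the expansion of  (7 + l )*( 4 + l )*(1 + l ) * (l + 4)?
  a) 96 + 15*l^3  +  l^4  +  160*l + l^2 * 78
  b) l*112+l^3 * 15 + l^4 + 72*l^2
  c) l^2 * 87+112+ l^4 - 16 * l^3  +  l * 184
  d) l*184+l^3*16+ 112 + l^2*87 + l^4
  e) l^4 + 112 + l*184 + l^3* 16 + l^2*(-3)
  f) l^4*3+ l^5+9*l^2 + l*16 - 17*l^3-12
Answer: d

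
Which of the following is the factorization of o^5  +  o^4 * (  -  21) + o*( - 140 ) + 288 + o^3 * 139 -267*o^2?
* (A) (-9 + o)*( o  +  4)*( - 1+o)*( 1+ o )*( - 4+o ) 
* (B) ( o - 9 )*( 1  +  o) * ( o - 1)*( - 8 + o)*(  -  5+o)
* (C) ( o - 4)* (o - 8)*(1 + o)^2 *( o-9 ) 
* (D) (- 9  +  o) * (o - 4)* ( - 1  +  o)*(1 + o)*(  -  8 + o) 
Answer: D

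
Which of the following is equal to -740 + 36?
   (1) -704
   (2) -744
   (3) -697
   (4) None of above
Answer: 1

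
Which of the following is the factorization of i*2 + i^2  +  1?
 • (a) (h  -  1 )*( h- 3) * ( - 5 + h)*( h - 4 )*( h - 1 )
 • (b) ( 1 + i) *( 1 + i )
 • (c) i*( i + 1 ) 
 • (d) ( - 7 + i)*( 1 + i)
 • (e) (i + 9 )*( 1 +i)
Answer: b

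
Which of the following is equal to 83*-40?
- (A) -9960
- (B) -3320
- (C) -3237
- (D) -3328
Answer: B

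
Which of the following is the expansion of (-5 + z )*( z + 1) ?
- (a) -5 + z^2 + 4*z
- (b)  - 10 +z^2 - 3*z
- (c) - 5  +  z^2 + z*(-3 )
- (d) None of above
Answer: d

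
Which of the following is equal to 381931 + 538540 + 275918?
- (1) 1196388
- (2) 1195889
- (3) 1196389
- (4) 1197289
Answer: 3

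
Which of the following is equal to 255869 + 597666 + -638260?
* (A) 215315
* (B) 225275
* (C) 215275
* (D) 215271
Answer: C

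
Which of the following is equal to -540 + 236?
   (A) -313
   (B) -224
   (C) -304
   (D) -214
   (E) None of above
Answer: C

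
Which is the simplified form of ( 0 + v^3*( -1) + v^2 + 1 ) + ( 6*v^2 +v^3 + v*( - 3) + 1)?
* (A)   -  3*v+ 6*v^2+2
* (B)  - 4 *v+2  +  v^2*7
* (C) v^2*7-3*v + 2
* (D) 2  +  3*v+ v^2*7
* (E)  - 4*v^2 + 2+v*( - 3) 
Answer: C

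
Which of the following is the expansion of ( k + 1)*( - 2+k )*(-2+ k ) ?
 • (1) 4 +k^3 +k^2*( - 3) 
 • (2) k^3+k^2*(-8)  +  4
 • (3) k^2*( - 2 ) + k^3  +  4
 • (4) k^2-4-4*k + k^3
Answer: 1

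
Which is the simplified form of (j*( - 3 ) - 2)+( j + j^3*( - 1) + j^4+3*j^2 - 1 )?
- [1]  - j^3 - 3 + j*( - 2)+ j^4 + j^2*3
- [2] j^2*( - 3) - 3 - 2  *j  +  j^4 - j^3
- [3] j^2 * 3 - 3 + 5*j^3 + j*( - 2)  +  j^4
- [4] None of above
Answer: 1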